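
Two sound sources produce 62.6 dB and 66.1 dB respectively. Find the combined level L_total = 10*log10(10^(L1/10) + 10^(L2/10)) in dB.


10^(62.6/10) = 1.8197e+06
10^(66.1/10) = 4.0738e+06
Sum = 1.8197e+06 + 4.0738e+06 = 5.8935e+06
L_total = 10*log10(5.8935e+06) = 67.704 dB


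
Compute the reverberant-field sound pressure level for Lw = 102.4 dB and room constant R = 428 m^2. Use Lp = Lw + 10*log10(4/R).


4/R = 4/428 = 0.00934579
Lp = 102.4 + 10*log10(0.00934579) = 82.106 dB


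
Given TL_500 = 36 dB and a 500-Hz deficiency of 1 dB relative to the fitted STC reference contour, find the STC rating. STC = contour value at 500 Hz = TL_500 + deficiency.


By ASTM E413, STC = value of the fitted reference contour at 500 Hz.
Contour value at 500 Hz = TL_500 + deficiency = 36 + 1 = 37
STC = 37


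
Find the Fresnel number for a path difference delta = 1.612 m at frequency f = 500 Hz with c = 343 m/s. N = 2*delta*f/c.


N = 2*delta*f/c = 2*delta/lambda, where lambda = c/f
lambda = 343 / 500 = 0.686 m
N = 2 * 1.612 / 0.686 = 4.6997


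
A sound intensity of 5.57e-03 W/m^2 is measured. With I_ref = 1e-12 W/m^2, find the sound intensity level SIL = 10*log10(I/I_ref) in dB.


I / I_ref = 5.57e-03 / 1e-12 = 5.57e+09
SIL = 10 * log10(5.57e+09) = 97.459 dB


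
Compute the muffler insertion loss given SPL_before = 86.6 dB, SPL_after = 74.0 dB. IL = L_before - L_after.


Insertion loss = SPL without muffler - SPL with muffler
IL = 86.6 - 74.0 = 12.6 dB


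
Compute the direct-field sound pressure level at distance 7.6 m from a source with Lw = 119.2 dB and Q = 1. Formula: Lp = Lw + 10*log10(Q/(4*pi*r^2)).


4*pi*r^2 = 4*pi*7.6^2 = 725.834 m^2
Q / (4*pi*r^2) = 1 / 725.834 = 0.00137773
Lp = 119.2 + 10*log10(0.00137773) = 90.592 dB


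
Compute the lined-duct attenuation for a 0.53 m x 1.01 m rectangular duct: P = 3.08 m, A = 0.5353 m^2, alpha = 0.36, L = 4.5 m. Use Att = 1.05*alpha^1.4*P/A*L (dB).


alpha^1.4 = 0.36^1.4 = 0.239234
Attenuation rate = 1.05 * alpha^1.4 * P / A
= 1.05 * 0.239234 * 3.08 / 0.5353 = 1.44533 dB/m
Total Att = 1.44533 * 4.5 = 6.504 dB


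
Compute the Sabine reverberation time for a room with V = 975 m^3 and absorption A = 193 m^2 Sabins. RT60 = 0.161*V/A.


RT60 = 0.161 * 975 / 193 = 0.81334 s


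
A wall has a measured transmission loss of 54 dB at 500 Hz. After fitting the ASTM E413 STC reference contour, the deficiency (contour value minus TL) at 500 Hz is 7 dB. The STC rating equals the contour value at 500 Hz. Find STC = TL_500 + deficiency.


By ASTM E413, STC = value of the fitted reference contour at 500 Hz.
Contour value at 500 Hz = TL_500 + deficiency = 54 + 7 = 61
STC = 61


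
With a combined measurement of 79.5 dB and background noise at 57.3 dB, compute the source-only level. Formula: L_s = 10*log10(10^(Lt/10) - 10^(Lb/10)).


10^(79.5/10) = 8.91251e+07
10^(57.3/10) = 537032
Difference = 8.91251e+07 - 537032 = 8.85881e+07
L_source = 10*log10(8.85881e+07) = 79.474 dB


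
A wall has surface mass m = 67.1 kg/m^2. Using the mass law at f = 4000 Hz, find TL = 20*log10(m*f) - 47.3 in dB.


m * f = 67.1 * 4000 = 268400
20*log10(268400) = 108.576 dB
TL = 108.576 - 47.3 = 61.276 dB


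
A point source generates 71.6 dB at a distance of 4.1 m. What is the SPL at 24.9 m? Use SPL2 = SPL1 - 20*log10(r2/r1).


r2/r1 = 24.9/4.1 = 6.07317
Correction = 20*log10(6.07317) = 15.6683 dB
SPL2 = 71.6 - 15.6683 = 55.932 dB


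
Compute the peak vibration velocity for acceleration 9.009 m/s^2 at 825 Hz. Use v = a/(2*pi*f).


omega = 2*pi*f = 2*pi*825 = 5183.63 rad/s
v = a / omega = 9.009 / 5183.63 = 0.001738 m/s


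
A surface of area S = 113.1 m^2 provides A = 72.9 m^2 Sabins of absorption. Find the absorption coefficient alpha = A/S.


Absorption coefficient = absorbed power / incident power
alpha = A / S = 72.9 / 113.1 = 0.64456


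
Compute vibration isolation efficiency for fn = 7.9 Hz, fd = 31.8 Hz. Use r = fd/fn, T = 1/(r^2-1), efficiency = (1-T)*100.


r = 31.8 / 7.9 = 4.02532
r^2 - 1 = 4.02532^2 - 1 = 15.2032
T = 1/15.2032 = 0.0657756
Efficiency = (1 - 0.0657756)*100 = 93.422 %


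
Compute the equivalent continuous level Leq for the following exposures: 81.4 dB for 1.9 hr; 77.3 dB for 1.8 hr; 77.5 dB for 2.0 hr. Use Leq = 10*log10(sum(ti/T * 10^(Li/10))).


T_total = 1.9 + 1.8 + 2.0 = 5.7 hr
(1.9/5.7) * 10^(81.4/10) = 4.60128e+07
(1.8/5.7) * 10^(77.3/10) = 1.69589e+07
(2.0/5.7) * 10^(77.5/10) = 1.97313e+07
Sum = 4.60128e+07 + 1.69589e+07 + 1.97313e+07 = 8.2703e+07
Leq = 10*log10(8.2703e+07) = 79.175 dB


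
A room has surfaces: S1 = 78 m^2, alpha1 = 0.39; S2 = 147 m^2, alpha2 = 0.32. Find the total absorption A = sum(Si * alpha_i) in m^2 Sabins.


78 * 0.39 = 30.42
147 * 0.32 = 47.04
A_total = 30.42 + 47.04 = 77.46 m^2


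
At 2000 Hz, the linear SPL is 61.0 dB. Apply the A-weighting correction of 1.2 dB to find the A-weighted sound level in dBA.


A-weighting table: 2000 Hz -> 1.2 dB correction
SPL_A = SPL + correction = 61.0 + (1.2) = 62.2 dBA


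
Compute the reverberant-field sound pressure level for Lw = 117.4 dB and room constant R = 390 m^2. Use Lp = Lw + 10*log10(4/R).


4/R = 4/390 = 0.0102564
Lp = 117.4 + 10*log10(0.0102564) = 97.51 dB


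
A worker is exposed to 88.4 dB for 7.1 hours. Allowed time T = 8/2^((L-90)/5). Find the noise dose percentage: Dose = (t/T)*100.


T_allowed = 8 / 2^((88.4 - 90)/5) = 9.98664 hr
Dose = 7.1 / 9.98664 * 100 = 71.095 %


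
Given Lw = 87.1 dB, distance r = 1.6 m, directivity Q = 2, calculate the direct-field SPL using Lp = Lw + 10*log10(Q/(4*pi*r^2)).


4*pi*r^2 = 4*pi*1.6^2 = 32.1699 m^2
Q / (4*pi*r^2) = 2 / 32.1699 = 0.0621699
Lp = 87.1 + 10*log10(0.0621699) = 75.036 dB


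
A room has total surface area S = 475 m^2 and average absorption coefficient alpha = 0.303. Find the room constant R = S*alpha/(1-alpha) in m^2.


R = 475 * 0.303 / (1 - 0.303) = 206.49 m^2


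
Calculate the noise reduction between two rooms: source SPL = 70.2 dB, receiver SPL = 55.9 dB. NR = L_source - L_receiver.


NR = L_source - L_receiver (difference between source and receiving room levels)
NR = 70.2 - 55.9 = 14.3 dB


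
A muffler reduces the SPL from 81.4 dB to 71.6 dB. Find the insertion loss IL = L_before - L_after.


Insertion loss = SPL without muffler - SPL with muffler
IL = 81.4 - 71.6 = 9.8 dB


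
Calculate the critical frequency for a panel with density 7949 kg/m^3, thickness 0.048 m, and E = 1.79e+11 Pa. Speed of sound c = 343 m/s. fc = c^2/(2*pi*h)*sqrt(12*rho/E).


12*rho/E = 12*7949/1.79e+11 = 5.32894e-07
sqrt(12*rho/E) = sqrt(5.32894e-07) = 0.000729996
c^2/(2*pi*h) = 343^2/(2*pi*0.048) = 390092
fc = 390092 * 0.000729996 = 284.77 Hz


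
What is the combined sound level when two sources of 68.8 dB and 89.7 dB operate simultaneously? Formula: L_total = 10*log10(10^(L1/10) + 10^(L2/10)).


10^(68.8/10) = 7.58578e+06
10^(89.7/10) = 9.33254e+08
Sum = 7.58578e+06 + 9.33254e+08 = 9.4084e+08
L_total = 10*log10(9.4084e+08) = 89.735 dB


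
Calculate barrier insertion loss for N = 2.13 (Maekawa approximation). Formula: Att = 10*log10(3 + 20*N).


3 + 20*N = 3 + 20*2.13 = 45.6
Att = 10*log10(45.6) = 16.59 dB


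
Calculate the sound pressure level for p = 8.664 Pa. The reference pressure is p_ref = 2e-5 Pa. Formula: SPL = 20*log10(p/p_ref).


p / p_ref = 8.664 / 2e-5 = 433200
SPL = 20 * log10(433200) = 112.73 dB


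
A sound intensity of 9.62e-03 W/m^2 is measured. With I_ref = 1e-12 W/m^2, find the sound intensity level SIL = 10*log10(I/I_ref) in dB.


I / I_ref = 9.62e-03 / 1e-12 = 9.62e+09
SIL = 10 * log10(9.62e+09) = 99.832 dB


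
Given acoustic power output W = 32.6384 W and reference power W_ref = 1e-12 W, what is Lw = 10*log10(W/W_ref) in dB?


W / W_ref = 32.6384 / 1e-12 = 3.26384e+13
Lw = 10 * log10(3.26384e+13) = 135.14 dB


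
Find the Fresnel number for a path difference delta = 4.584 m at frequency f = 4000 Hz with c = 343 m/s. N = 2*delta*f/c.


N = 2*delta*f/c = 2*delta/lambda, where lambda = c/f
lambda = 343 / 4000 = 0.08575 m
N = 2 * 4.584 / 0.08575 = 106.92


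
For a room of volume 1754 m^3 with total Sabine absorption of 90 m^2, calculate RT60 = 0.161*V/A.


RT60 = 0.161 * 1754 / 90 = 3.1377 s


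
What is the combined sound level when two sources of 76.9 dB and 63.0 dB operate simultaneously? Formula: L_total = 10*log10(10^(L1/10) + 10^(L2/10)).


10^(76.9/10) = 4.89779e+07
10^(63.0/10) = 1.99526e+06
Sum = 4.89779e+07 + 1.99526e+06 = 5.09732e+07
L_total = 10*log10(5.09732e+07) = 77.073 dB


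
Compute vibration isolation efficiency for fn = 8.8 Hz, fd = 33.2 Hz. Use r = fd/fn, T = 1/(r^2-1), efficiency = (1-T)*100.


r = 33.2 / 8.8 = 3.77273
r^2 - 1 = 3.77273^2 - 1 = 13.2335
T = 1/13.2335 = 0.0755658
Efficiency = (1 - 0.0755658)*100 = 92.443 %


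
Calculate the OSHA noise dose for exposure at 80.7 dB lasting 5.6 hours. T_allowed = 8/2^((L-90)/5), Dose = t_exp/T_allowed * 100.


T_allowed = 8 / 2^((80.7 - 90)/5) = 29.0406 hr
Dose = 5.6 / 29.0406 * 100 = 19.283 %


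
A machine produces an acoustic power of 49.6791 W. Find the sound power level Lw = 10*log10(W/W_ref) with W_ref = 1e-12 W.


W / W_ref = 49.6791 / 1e-12 = 4.96791e+13
Lw = 10 * log10(4.96791e+13) = 136.96 dB


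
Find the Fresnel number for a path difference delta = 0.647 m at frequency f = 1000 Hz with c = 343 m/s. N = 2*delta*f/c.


N = 2*delta*f/c = 2*delta/lambda, where lambda = c/f
lambda = 343 / 1000 = 0.343 m
N = 2 * 0.647 / 0.343 = 3.7726


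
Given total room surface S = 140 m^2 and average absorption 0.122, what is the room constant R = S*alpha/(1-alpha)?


R = 140 * 0.122 / (1 - 0.122) = 19.453 m^2


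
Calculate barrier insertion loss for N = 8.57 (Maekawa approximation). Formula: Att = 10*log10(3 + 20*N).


3 + 20*N = 3 + 20*8.57 = 174.4
Att = 10*log10(174.4) = 22.415 dB


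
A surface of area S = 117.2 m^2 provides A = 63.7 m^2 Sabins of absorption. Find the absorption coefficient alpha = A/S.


Absorption coefficient = absorbed power / incident power
alpha = A / S = 63.7 / 117.2 = 0.54352


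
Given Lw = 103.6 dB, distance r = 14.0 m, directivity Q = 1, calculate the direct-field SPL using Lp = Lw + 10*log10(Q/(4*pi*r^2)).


4*pi*r^2 = 4*pi*14.0^2 = 2463.01 m^2
Q / (4*pi*r^2) = 1 / 2463.01 = 0.000406007
Lp = 103.6 + 10*log10(0.000406007) = 69.685 dB


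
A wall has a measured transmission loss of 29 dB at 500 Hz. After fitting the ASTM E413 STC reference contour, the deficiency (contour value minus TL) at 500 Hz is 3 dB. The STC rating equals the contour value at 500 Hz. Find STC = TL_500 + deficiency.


By ASTM E413, STC = value of the fitted reference contour at 500 Hz.
Contour value at 500 Hz = TL_500 + deficiency = 29 + 3 = 32
STC = 32


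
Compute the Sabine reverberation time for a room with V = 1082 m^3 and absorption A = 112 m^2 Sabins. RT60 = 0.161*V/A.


RT60 = 0.161 * 1082 / 112 = 1.5554 s


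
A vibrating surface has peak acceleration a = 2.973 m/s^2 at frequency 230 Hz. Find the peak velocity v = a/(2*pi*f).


omega = 2*pi*f = 2*pi*230 = 1445.13 rad/s
v = a / omega = 2.973 / 1445.13 = 0.0020573 m/s


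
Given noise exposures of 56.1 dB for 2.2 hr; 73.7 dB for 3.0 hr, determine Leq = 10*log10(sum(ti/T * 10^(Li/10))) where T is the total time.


T_total = 2.2 + 3.0 = 5.2 hr
(2.2/5.2) * 10^(56.1/10) = 172353
(3.0/5.2) * 10^(73.7/10) = 1.35244e+07
Sum = 172353 + 1.35244e+07 = 1.36968e+07
Leq = 10*log10(1.36968e+07) = 71.366 dB


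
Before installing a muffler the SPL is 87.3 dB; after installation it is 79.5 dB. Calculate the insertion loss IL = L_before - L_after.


Insertion loss = SPL without muffler - SPL with muffler
IL = 87.3 - 79.5 = 7.8 dB


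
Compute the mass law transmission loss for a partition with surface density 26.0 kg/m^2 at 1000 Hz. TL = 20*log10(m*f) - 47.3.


m * f = 26.0 * 1000 = 26000
20*log10(26000) = 88.2995 dB
TL = 88.2995 - 47.3 = 40.999 dB


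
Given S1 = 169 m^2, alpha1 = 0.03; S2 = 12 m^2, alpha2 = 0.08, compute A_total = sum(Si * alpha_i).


169 * 0.03 = 5.07
12 * 0.08 = 0.96
A_total = 5.07 + 0.96 = 6.03 m^2


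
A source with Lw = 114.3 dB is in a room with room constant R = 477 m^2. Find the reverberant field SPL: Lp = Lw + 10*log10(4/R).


4/R = 4/477 = 0.00838574
Lp = 114.3 + 10*log10(0.00838574) = 93.535 dB


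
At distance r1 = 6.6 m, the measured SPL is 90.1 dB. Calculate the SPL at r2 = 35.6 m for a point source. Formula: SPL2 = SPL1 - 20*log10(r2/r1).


r2/r1 = 35.6/6.6 = 5.39394
Correction = 20*log10(5.39394) = 14.6381 dB
SPL2 = 90.1 - 14.6381 = 75.462 dB


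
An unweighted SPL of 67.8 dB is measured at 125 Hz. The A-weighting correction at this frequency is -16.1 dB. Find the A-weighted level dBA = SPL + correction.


A-weighting table: 125 Hz -> -16.1 dB correction
SPL_A = SPL + correction = 67.8 + (-16.1) = 51.7 dBA


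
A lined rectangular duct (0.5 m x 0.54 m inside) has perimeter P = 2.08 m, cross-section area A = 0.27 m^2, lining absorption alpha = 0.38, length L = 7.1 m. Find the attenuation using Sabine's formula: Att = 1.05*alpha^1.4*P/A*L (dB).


alpha^1.4 = 0.38^1.4 = 0.258046
Attenuation rate = 1.05 * alpha^1.4 * P / A
= 1.05 * 0.258046 * 2.08 / 0.27 = 2.08731 dB/m
Total Att = 2.08731 * 7.1 = 14.82 dB


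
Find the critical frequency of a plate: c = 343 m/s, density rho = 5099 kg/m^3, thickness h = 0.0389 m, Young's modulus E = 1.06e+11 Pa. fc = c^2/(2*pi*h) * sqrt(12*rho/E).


12*rho/E = 12*5099/1.06e+11 = 5.77245e-07
sqrt(12*rho/E) = sqrt(5.77245e-07) = 0.000759766
c^2/(2*pi*h) = 343^2/(2*pi*0.0389) = 481348
fc = 481348 * 0.000759766 = 365.71 Hz


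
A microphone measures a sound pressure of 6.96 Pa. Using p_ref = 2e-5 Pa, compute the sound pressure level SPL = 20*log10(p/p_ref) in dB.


p / p_ref = 6.96 / 2e-5 = 348000
SPL = 20 * log10(348000) = 110.83 dB


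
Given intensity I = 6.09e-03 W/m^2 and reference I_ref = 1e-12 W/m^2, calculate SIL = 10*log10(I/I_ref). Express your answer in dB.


I / I_ref = 6.09e-03 / 1e-12 = 6.09e+09
SIL = 10 * log10(6.09e+09) = 97.846 dB


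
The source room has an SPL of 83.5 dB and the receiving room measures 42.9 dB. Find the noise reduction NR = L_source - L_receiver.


NR = L_source - L_receiver (difference between source and receiving room levels)
NR = 83.5 - 42.9 = 40.6 dB


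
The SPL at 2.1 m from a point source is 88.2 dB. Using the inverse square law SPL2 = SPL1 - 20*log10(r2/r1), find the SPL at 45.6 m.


r2/r1 = 45.6/2.1 = 21.7143
Correction = 20*log10(21.7143) = 26.7349 dB
SPL2 = 88.2 - 26.7349 = 61.465 dB


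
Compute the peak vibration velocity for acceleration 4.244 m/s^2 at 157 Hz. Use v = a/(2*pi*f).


omega = 2*pi*f = 2*pi*157 = 986.46 rad/s
v = a / omega = 4.244 / 986.46 = 0.0043023 m/s


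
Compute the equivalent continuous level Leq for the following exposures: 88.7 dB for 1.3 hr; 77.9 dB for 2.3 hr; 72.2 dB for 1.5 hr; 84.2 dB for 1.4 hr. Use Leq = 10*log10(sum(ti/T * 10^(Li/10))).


T_total = 1.3 + 2.3 + 1.5 + 1.4 = 6.5 hr
(1.3/6.5) * 10^(88.7/10) = 1.48262e+08
(2.3/6.5) * 10^(77.9/10) = 2.1818e+07
(1.5/6.5) * 10^(72.2/10) = 3.82982e+06
(1.4/6.5) * 10^(84.2/10) = 5.66519e+07
Sum = 1.48262e+08 + 2.1818e+07 + 3.82982e+06 + 5.66519e+07 = 2.30562e+08
Leq = 10*log10(2.30562e+08) = 83.628 dB


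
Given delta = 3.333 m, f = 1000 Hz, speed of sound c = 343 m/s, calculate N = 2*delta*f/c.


N = 2*delta*f/c = 2*delta/lambda, where lambda = c/f
lambda = 343 / 1000 = 0.343 m
N = 2 * 3.333 / 0.343 = 19.434


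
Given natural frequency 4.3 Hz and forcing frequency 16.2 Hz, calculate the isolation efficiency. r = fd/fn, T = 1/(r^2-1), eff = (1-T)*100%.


r = 16.2 / 4.3 = 3.76744
r^2 - 1 = 3.76744^2 - 1 = 13.1936
T = 1/13.1936 = 0.0757943
Efficiency = (1 - 0.0757943)*100 = 92.421 %


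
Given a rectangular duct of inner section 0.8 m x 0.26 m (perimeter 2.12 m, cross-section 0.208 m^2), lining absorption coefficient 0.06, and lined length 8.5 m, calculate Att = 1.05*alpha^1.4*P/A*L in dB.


alpha^1.4 = 0.06^1.4 = 0.0194721
Attenuation rate = 1.05 * alpha^1.4 * P / A
= 1.05 * 0.0194721 * 2.12 / 0.208 = 0.208389 dB/m
Total Att = 0.208389 * 8.5 = 1.7713 dB


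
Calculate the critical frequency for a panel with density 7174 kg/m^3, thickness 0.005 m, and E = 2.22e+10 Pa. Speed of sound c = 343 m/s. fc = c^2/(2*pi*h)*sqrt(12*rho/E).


12*rho/E = 12*7174/2.22e+10 = 3.87784e-06
sqrt(12*rho/E) = sqrt(3.87784e-06) = 0.00196922
c^2/(2*pi*h) = 343^2/(2*pi*0.005) = 3.74488e+06
fc = 3.74488e+06 * 0.00196922 = 7374.5 Hz


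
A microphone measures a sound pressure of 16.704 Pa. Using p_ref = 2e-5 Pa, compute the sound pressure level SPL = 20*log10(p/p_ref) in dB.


p / p_ref = 16.704 / 2e-5 = 835200
SPL = 20 * log10(835200) = 118.44 dB


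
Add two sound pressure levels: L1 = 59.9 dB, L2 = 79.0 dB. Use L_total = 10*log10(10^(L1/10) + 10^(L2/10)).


10^(59.9/10) = 977237
10^(79.0/10) = 7.94328e+07
Sum = 977237 + 7.94328e+07 = 8.041e+07
L_total = 10*log10(8.041e+07) = 79.053 dB


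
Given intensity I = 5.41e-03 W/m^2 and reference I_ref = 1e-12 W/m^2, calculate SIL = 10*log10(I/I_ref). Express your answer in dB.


I / I_ref = 5.41e-03 / 1e-12 = 5.41e+09
SIL = 10 * log10(5.41e+09) = 97.332 dB


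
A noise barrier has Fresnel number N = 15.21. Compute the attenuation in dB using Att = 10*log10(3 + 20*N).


3 + 20*N = 3 + 20*15.21 = 307.2
Att = 10*log10(307.2) = 24.874 dB


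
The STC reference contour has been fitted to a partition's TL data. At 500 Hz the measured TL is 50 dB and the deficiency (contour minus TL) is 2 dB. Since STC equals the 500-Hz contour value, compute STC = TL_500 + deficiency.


By ASTM E413, STC = value of the fitted reference contour at 500 Hz.
Contour value at 500 Hz = TL_500 + deficiency = 50 + 2 = 52
STC = 52


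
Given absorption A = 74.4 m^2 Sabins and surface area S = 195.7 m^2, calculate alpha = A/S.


Absorption coefficient = absorbed power / incident power
alpha = A / S = 74.4 / 195.7 = 0.38017


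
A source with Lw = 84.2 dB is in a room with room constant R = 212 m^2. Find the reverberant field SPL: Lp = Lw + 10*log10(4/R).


4/R = 4/212 = 0.0188679
Lp = 84.2 + 10*log10(0.0188679) = 66.957 dB


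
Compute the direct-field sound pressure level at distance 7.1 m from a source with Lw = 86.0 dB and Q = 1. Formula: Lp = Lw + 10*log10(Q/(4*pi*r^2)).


4*pi*r^2 = 4*pi*7.1^2 = 633.471 m^2
Q / (4*pi*r^2) = 1 / 633.471 = 0.0015786
Lp = 86.0 + 10*log10(0.0015786) = 57.983 dB


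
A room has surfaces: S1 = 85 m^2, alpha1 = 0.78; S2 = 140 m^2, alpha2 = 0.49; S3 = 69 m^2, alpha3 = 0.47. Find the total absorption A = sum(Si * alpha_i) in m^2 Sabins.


85 * 0.78 = 66.3
140 * 0.49 = 68.6
69 * 0.47 = 32.43
A_total = 66.3 + 68.6 + 32.43 = 167.33 m^2


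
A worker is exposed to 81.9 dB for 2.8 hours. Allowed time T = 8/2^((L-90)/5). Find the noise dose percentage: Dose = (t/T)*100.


T_allowed = 8 / 2^((81.9 - 90)/5) = 24.59 hr
Dose = 2.8 / 24.59 * 100 = 11.387 %


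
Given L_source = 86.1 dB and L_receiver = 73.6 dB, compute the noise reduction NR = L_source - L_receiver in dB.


NR = L_source - L_receiver (difference between source and receiving room levels)
NR = 86.1 - 73.6 = 12.5 dB


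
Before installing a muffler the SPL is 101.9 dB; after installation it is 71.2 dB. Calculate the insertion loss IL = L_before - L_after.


Insertion loss = SPL without muffler - SPL with muffler
IL = 101.9 - 71.2 = 30.7 dB


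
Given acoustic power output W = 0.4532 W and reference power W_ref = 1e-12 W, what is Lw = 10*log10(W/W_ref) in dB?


W / W_ref = 0.4532 / 1e-12 = 4.532e+11
Lw = 10 * log10(4.532e+11) = 116.56 dB


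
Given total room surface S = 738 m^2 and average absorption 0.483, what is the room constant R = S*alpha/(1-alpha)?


R = 738 * 0.483 / (1 - 0.483) = 689.47 m^2


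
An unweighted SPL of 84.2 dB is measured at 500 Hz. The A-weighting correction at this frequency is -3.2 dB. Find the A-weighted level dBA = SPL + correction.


A-weighting table: 500 Hz -> -3.2 dB correction
SPL_A = SPL + correction = 84.2 + (-3.2) = 81 dBA


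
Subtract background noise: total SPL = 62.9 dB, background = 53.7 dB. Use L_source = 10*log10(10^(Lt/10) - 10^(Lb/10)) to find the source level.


10^(62.9/10) = 1.94984e+06
10^(53.7/10) = 234423
Difference = 1.94984e+06 - 234423 = 1.71542e+06
L_source = 10*log10(1.71542e+06) = 62.344 dB


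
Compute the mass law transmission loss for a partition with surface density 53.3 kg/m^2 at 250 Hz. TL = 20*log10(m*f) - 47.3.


m * f = 53.3 * 250 = 13325
20*log10(13325) = 82.4933 dB
TL = 82.4933 - 47.3 = 35.193 dB


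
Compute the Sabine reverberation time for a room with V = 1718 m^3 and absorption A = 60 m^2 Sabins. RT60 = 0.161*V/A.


RT60 = 0.161 * 1718 / 60 = 4.61 s


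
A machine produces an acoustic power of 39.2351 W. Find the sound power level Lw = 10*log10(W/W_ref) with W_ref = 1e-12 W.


W / W_ref = 39.2351 / 1e-12 = 3.92351e+13
Lw = 10 * log10(3.92351e+13) = 135.94 dB


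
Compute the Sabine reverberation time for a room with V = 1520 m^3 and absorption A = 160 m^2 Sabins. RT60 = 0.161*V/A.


RT60 = 0.161 * 1520 / 160 = 1.5295 s


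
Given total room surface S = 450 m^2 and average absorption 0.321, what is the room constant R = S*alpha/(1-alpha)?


R = 450 * 0.321 / (1 - 0.321) = 212.74 m^2


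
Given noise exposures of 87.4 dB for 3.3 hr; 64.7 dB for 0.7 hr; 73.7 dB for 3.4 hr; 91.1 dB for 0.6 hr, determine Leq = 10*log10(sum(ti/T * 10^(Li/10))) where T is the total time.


T_total = 3.3 + 0.7 + 3.4 + 0.6 = 8.0 hr
(3.3/8.0) * 10^(87.4/10) = 2.26686e+08
(0.7/8.0) * 10^(64.7/10) = 258231
(3.4/8.0) * 10^(73.7/10) = 9.96297e+06
(0.6/8.0) * 10^(91.1/10) = 9.66187e+07
Sum = 2.26686e+08 + 258231 + 9.96297e+06 + 9.66187e+07 = 3.33526e+08
Leq = 10*log10(3.33526e+08) = 85.231 dB


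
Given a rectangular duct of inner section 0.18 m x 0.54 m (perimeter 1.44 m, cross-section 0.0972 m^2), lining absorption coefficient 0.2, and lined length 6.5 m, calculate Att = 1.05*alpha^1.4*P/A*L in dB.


alpha^1.4 = 0.2^1.4 = 0.105061
Attenuation rate = 1.05 * alpha^1.4 * P / A
= 1.05 * 0.105061 * 1.44 / 0.0972 = 1.63428 dB/m
Total Att = 1.63428 * 6.5 = 10.623 dB


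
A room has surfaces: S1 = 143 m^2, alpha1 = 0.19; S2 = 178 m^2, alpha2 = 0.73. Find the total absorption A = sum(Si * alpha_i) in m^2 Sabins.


143 * 0.19 = 27.17
178 * 0.73 = 129.94
A_total = 27.17 + 129.94 = 157.11 m^2


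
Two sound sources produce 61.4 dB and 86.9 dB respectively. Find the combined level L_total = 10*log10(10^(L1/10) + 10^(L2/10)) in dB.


10^(61.4/10) = 1.38038e+06
10^(86.9/10) = 4.89779e+08
Sum = 1.38038e+06 + 4.89779e+08 = 4.91159e+08
L_total = 10*log10(4.91159e+08) = 86.912 dB


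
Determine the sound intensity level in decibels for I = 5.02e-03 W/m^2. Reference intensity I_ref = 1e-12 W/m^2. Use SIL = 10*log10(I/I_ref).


I / I_ref = 5.02e-03 / 1e-12 = 5.02e+09
SIL = 10 * log10(5.02e+09) = 97.007 dB


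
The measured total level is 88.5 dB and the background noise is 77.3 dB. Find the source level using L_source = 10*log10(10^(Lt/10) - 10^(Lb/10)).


10^(88.5/10) = 7.07946e+08
10^(77.3/10) = 5.37032e+07
Difference = 7.07946e+08 - 5.37032e+07 = 6.54243e+08
L_source = 10*log10(6.54243e+08) = 88.157 dB


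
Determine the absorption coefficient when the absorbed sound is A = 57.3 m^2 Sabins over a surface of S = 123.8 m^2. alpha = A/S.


Absorption coefficient = absorbed power / incident power
alpha = A / S = 57.3 / 123.8 = 0.46284


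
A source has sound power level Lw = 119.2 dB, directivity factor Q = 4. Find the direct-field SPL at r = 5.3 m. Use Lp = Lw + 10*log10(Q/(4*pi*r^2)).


4*pi*r^2 = 4*pi*5.3^2 = 352.989 m^2
Q / (4*pi*r^2) = 4 / 352.989 = 0.0113318
Lp = 119.2 + 10*log10(0.0113318) = 99.743 dB


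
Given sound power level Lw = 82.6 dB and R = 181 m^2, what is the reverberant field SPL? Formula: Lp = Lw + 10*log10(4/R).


4/R = 4/181 = 0.0220994
Lp = 82.6 + 10*log10(0.0220994) = 66.044 dB


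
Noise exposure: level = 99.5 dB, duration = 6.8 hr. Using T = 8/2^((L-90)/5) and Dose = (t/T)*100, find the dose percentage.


T_allowed = 8 / 2^((99.5 - 90)/5) = 2.14355 hr
Dose = 6.8 / 2.14355 * 100 = 317.23 %


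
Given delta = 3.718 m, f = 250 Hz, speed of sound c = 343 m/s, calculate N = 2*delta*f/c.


N = 2*delta*f/c = 2*delta/lambda, where lambda = c/f
lambda = 343 / 250 = 1.372 m
N = 2 * 3.718 / 1.372 = 5.4198


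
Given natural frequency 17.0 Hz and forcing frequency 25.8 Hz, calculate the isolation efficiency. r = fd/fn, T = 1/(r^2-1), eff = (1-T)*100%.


r = 25.8 / 17.0 = 1.51765
r^2 - 1 = 1.51765^2 - 1 = 1.30326
T = 1/1.30326 = 0.767307
Efficiency = (1 - 0.767307)*100 = 23.269 %


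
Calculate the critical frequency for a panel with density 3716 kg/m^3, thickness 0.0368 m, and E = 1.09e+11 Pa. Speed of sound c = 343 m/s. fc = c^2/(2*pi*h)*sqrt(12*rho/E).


12*rho/E = 12*3716/1.09e+11 = 4.09101e-07
sqrt(12*rho/E) = sqrt(4.09101e-07) = 0.00063961
c^2/(2*pi*h) = 343^2/(2*pi*0.0368) = 508816
fc = 508816 * 0.00063961 = 325.44 Hz


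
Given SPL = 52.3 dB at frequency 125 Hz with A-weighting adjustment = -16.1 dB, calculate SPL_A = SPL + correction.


A-weighting table: 125 Hz -> -16.1 dB correction
SPL_A = SPL + correction = 52.3 + (-16.1) = 36.2 dBA


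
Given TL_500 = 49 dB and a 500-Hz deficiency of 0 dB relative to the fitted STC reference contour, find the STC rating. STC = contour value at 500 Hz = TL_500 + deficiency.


By ASTM E413, STC = value of the fitted reference contour at 500 Hz.
Contour value at 500 Hz = TL_500 + deficiency = 49 + 0 = 49
STC = 49


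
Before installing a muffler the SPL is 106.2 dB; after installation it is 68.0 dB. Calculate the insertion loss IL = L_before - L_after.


Insertion loss = SPL without muffler - SPL with muffler
IL = 106.2 - 68.0 = 38.2 dB


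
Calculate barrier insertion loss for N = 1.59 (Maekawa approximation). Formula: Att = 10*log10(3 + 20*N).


3 + 20*N = 3 + 20*1.59 = 34.8
Att = 10*log10(34.8) = 15.416 dB


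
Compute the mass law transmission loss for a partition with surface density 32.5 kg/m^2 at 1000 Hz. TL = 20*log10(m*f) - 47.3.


m * f = 32.5 * 1000 = 32500
20*log10(32500) = 90.2377 dB
TL = 90.2377 - 47.3 = 42.938 dB


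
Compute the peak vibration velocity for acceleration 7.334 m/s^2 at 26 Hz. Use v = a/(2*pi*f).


omega = 2*pi*f = 2*pi*26 = 163.363 rad/s
v = a / omega = 7.334 / 163.363 = 0.044894 m/s


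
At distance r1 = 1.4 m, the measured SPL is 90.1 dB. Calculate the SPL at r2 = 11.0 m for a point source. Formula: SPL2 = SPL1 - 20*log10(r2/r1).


r2/r1 = 11.0/1.4 = 7.85714
Correction = 20*log10(7.85714) = 17.9053 dB
SPL2 = 90.1 - 17.9053 = 72.195 dB


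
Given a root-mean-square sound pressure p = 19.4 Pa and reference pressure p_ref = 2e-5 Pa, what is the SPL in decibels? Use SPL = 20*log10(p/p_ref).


p / p_ref = 19.4 / 2e-5 = 970000
SPL = 20 * log10(970000) = 119.74 dB


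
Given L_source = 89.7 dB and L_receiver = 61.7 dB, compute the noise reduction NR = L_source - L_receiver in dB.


NR = L_source - L_receiver (difference between source and receiving room levels)
NR = 89.7 - 61.7 = 28 dB


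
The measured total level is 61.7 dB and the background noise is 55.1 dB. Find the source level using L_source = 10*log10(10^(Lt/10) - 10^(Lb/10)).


10^(61.7/10) = 1.47911e+06
10^(55.1/10) = 323594
Difference = 1.47911e+06 - 323594 = 1.15552e+06
L_source = 10*log10(1.15552e+06) = 60.628 dB


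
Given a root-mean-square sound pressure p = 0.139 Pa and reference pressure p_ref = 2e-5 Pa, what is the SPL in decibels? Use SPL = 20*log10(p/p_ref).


p / p_ref = 0.139 / 2e-5 = 6950
SPL = 20 * log10(6950) = 76.84 dB


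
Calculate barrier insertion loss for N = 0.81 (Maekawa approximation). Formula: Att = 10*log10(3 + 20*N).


3 + 20*N = 3 + 20*0.81 = 19.2
Att = 10*log10(19.2) = 12.833 dB


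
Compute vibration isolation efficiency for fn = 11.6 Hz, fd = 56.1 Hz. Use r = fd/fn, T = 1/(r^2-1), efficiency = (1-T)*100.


r = 56.1 / 11.6 = 4.83621
r^2 - 1 = 4.83621^2 - 1 = 22.3889
T = 1/22.3889 = 0.044665
Efficiency = (1 - 0.044665)*100 = 95.534 %


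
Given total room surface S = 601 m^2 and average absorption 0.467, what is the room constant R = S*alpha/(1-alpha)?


R = 601 * 0.467 / (1 - 0.467) = 526.58 m^2


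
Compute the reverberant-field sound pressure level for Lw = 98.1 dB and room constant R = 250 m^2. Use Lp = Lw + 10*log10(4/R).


4/R = 4/250 = 0.016
Lp = 98.1 + 10*log10(0.016) = 80.141 dB


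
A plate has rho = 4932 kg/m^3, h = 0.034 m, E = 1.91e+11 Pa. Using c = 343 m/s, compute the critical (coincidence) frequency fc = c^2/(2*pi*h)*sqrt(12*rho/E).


12*rho/E = 12*4932/1.91e+11 = 3.09864e-07
sqrt(12*rho/E) = sqrt(3.09864e-07) = 0.000556654
c^2/(2*pi*h) = 343^2/(2*pi*0.034) = 550718
fc = 550718 * 0.000556654 = 306.56 Hz


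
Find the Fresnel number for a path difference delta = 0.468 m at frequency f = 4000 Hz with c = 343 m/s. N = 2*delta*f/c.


N = 2*delta*f/c = 2*delta/lambda, where lambda = c/f
lambda = 343 / 4000 = 0.08575 m
N = 2 * 0.468 / 0.08575 = 10.915


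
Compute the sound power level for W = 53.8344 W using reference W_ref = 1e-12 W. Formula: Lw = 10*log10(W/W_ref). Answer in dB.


W / W_ref = 53.8344 / 1e-12 = 5.38344e+13
Lw = 10 * log10(5.38344e+13) = 137.31 dB


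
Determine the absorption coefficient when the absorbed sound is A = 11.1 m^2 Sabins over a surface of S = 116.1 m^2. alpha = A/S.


Absorption coefficient = absorbed power / incident power
alpha = A / S = 11.1 / 116.1 = 0.095607


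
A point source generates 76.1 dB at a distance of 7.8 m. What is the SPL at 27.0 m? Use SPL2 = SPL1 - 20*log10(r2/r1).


r2/r1 = 27.0/7.8 = 3.46154
Correction = 20*log10(3.46154) = 10.7854 dB
SPL2 = 76.1 - 10.7854 = 65.315 dB


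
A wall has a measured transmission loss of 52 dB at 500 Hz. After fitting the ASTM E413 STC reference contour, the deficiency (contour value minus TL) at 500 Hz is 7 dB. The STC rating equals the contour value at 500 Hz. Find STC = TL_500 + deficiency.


By ASTM E413, STC = value of the fitted reference contour at 500 Hz.
Contour value at 500 Hz = TL_500 + deficiency = 52 + 7 = 59
STC = 59


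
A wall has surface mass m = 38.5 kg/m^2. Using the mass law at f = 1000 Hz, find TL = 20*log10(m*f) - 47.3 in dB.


m * f = 38.5 * 1000 = 38500
20*log10(38500) = 91.7092 dB
TL = 91.7092 - 47.3 = 44.409 dB


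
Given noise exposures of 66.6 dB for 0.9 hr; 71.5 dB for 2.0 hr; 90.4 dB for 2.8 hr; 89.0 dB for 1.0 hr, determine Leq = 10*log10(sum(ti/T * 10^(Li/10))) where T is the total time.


T_total = 0.9 + 2.0 + 2.8 + 1.0 = 6.7 hr
(0.9/6.7) * 10^(66.6/10) = 613999
(2.0/6.7) * 10^(71.5/10) = 4.21653e+06
(2.8/6.7) * 10^(90.4/10) = 4.5823e+08
(1.0/6.7) * 10^(89.0/10) = 1.18556e+08
Sum = 613999 + 4.21653e+06 + 4.5823e+08 + 1.18556e+08 = 5.81617e+08
Leq = 10*log10(5.81617e+08) = 87.646 dB


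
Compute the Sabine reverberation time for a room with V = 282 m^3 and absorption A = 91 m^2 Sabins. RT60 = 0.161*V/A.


RT60 = 0.161 * 282 / 91 = 0.49892 s


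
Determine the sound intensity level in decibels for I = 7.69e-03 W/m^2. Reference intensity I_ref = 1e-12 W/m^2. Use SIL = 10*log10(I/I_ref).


I / I_ref = 7.69e-03 / 1e-12 = 7.69e+09
SIL = 10 * log10(7.69e+09) = 98.859 dB


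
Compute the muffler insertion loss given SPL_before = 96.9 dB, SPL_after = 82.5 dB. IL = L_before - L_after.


Insertion loss = SPL without muffler - SPL with muffler
IL = 96.9 - 82.5 = 14.4 dB


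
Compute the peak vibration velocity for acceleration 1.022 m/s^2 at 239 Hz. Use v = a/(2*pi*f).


omega = 2*pi*f = 2*pi*239 = 1501.68 rad/s
v = a / omega = 1.022 / 1501.68 = 0.00068057 m/s


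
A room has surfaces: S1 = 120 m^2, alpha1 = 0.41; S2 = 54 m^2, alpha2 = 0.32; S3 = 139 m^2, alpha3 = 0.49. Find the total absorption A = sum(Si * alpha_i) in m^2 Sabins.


120 * 0.41 = 49.2
54 * 0.32 = 17.28
139 * 0.49 = 68.11
A_total = 49.2 + 17.28 + 68.11 = 134.59 m^2


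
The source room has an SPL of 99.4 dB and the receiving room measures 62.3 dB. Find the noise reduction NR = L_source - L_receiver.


NR = L_source - L_receiver (difference between source and receiving room levels)
NR = 99.4 - 62.3 = 37.1 dB


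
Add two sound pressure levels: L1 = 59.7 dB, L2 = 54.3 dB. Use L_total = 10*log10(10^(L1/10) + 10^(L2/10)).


10^(59.7/10) = 933254
10^(54.3/10) = 269153
Sum = 933254 + 269153 = 1.20241e+06
L_total = 10*log10(1.20241e+06) = 60.801 dB


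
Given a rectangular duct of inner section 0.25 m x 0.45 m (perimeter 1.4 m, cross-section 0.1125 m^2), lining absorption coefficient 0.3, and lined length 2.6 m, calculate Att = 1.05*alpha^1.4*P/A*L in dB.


alpha^1.4 = 0.3^1.4 = 0.18534
Attenuation rate = 1.05 * alpha^1.4 * P / A
= 1.05 * 0.18534 * 1.4 / 0.1125 = 2.42178 dB/m
Total Att = 2.42178 * 2.6 = 6.2966 dB


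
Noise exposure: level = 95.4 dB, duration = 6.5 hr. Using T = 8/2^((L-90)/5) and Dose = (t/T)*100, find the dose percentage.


T_allowed = 8 / 2^((95.4 - 90)/5) = 3.78423 hr
Dose = 6.5 / 3.78423 * 100 = 171.77 %


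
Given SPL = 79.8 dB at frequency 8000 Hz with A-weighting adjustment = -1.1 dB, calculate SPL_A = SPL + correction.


A-weighting table: 8000 Hz -> -1.1 dB correction
SPL_A = SPL + correction = 79.8 + (-1.1) = 78.7 dBA


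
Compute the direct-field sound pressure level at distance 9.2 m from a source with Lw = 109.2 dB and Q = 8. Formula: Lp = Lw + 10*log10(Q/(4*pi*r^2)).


4*pi*r^2 = 4*pi*9.2^2 = 1063.62 m^2
Q / (4*pi*r^2) = 8 / 1063.62 = 0.00752148
Lp = 109.2 + 10*log10(0.00752148) = 87.963 dB


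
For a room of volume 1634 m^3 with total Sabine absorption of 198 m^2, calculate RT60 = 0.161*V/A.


RT60 = 0.161 * 1634 / 198 = 1.3287 s


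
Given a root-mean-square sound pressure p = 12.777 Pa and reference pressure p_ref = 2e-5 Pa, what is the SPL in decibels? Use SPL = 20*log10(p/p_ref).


p / p_ref = 12.777 / 2e-5 = 638850
SPL = 20 * log10(638850) = 116.11 dB


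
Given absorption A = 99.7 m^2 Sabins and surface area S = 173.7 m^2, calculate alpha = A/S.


Absorption coefficient = absorbed power / incident power
alpha = A / S = 99.7 / 173.7 = 0.57398


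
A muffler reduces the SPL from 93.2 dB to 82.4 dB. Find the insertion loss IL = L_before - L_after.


Insertion loss = SPL without muffler - SPL with muffler
IL = 93.2 - 82.4 = 10.8 dB


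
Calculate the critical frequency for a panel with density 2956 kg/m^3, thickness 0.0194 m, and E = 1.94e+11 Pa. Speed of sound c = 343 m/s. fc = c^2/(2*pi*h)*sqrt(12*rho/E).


12*rho/E = 12*2956/1.94e+11 = 1.82845e-07
sqrt(12*rho/E) = sqrt(1.82845e-07) = 0.000427604
c^2/(2*pi*h) = 343^2/(2*pi*0.0194) = 965176
fc = 965176 * 0.000427604 = 412.71 Hz


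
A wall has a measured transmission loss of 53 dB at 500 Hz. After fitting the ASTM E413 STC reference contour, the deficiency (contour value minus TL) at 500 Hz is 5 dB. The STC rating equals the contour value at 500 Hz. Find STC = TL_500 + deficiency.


By ASTM E413, STC = value of the fitted reference contour at 500 Hz.
Contour value at 500 Hz = TL_500 + deficiency = 53 + 5 = 58
STC = 58


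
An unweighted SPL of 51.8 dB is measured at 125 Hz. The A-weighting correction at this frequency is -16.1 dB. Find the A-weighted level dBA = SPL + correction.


A-weighting table: 125 Hz -> -16.1 dB correction
SPL_A = SPL + correction = 51.8 + (-16.1) = 35.7 dBA


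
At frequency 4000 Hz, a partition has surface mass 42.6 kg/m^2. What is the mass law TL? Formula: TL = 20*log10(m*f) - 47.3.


m * f = 42.6 * 4000 = 170400
20*log10(170400) = 104.629 dB
TL = 104.629 - 47.3 = 57.329 dB


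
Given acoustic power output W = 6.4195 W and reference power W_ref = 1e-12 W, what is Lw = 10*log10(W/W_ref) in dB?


W / W_ref = 6.4195 / 1e-12 = 6.4195e+12
Lw = 10 * log10(6.4195e+12) = 128.08 dB


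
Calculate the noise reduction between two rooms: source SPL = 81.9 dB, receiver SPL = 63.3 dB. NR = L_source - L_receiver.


NR = L_source - L_receiver (difference between source and receiving room levels)
NR = 81.9 - 63.3 = 18.6 dB


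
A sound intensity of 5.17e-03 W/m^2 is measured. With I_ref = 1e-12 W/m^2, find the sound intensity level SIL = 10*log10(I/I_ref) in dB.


I / I_ref = 5.17e-03 / 1e-12 = 5.17e+09
SIL = 10 * log10(5.17e+09) = 97.135 dB


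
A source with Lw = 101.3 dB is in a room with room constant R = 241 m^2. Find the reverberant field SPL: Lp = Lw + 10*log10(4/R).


4/R = 4/241 = 0.0165975
Lp = 101.3 + 10*log10(0.0165975) = 83.5 dB


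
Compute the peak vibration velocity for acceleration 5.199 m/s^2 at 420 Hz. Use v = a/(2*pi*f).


omega = 2*pi*f = 2*pi*420 = 2638.94 rad/s
v = a / omega = 5.199 / 2638.94 = 0.0019701 m/s


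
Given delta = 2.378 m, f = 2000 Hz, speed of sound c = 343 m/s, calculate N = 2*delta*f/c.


N = 2*delta*f/c = 2*delta/lambda, where lambda = c/f
lambda = 343 / 2000 = 0.1715 m
N = 2 * 2.378 / 0.1715 = 27.732


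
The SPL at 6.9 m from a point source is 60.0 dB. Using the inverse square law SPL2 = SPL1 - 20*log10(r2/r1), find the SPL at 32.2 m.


r2/r1 = 32.2/6.9 = 4.66667
Correction = 20*log10(4.66667) = 13.3801 dB
SPL2 = 60.0 - 13.3801 = 46.62 dB


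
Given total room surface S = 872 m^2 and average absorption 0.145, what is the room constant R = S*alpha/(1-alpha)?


R = 872 * 0.145 / (1 - 0.145) = 147.88 m^2


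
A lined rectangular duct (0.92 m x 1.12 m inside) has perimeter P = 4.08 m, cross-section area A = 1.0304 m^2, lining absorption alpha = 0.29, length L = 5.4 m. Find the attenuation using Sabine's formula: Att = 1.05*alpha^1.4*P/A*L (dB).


alpha^1.4 = 0.29^1.4 = 0.176749
Attenuation rate = 1.05 * alpha^1.4 * P / A
= 1.05 * 0.176749 * 4.08 / 1.0304 = 0.734853 dB/m
Total Att = 0.734853 * 5.4 = 3.9682 dB


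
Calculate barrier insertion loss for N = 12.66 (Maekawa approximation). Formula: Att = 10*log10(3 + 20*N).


3 + 20*N = 3 + 20*12.66 = 256.2
Att = 10*log10(256.2) = 24.086 dB


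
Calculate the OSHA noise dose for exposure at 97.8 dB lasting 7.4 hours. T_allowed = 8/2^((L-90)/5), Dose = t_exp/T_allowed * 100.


T_allowed = 8 / 2^((97.8 - 90)/5) = 2.71321 hr
Dose = 7.4 / 2.71321 * 100 = 272.74 %


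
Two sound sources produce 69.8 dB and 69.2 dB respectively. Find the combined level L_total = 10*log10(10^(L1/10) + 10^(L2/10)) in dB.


10^(69.8/10) = 9.54993e+06
10^(69.2/10) = 8.31764e+06
Sum = 9.54993e+06 + 8.31764e+06 = 1.78676e+07
L_total = 10*log10(1.78676e+07) = 72.521 dB


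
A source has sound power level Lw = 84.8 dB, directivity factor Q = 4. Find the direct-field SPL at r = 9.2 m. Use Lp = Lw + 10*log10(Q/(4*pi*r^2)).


4*pi*r^2 = 4*pi*9.2^2 = 1063.62 m^2
Q / (4*pi*r^2) = 4 / 1063.62 = 0.00376074
Lp = 84.8 + 10*log10(0.00376074) = 60.553 dB


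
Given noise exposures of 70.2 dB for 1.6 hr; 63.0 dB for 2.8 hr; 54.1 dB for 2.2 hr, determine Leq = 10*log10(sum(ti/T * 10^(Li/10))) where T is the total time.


T_total = 1.6 + 2.8 + 2.2 = 6.6 hr
(1.6/6.6) * 10^(70.2/10) = 2.53849e+06
(2.8/6.6) * 10^(63.0/10) = 846475
(2.2/6.6) * 10^(54.1/10) = 85679.9
Sum = 2.53849e+06 + 846475 + 85679.9 = 3.47064e+06
Leq = 10*log10(3.47064e+06) = 65.404 dB


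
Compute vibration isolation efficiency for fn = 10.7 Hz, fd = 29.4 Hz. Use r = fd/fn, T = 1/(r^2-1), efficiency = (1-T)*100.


r = 29.4 / 10.7 = 2.74766
r^2 - 1 = 2.74766^2 - 1 = 6.54964
T = 1/6.54964 = 0.15268
Efficiency = (1 - 0.15268)*100 = 84.732 %


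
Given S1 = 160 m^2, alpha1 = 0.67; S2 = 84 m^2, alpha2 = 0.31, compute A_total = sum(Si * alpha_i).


160 * 0.67 = 107.2
84 * 0.31 = 26.04
A_total = 107.2 + 26.04 = 133.24 m^2
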